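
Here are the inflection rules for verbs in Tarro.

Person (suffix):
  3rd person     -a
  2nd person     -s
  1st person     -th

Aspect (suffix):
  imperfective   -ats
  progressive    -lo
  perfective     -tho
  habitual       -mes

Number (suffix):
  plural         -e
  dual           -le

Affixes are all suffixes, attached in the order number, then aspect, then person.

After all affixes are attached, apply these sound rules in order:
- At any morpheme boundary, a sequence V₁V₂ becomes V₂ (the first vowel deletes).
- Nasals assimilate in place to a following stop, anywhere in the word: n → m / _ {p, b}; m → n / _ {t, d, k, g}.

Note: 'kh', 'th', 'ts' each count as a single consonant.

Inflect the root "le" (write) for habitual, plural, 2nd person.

lemess

Attach number plural -e → lee.
Attach aspect habitual -mes → leemes.
Attach person 2nd person -s → leemess.
Apply vowel deletion: leemess → lemess.
Nasal assimilation: no change.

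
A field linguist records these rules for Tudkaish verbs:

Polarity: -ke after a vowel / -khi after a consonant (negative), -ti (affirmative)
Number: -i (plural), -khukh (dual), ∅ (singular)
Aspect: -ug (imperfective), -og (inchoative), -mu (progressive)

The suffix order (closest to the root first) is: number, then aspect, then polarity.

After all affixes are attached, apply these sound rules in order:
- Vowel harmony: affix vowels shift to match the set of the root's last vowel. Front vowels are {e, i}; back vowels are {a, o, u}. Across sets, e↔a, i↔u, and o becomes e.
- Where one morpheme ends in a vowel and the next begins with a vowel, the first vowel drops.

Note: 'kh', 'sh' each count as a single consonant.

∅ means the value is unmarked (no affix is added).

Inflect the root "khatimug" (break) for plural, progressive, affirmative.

Attach number plural -i → khatimugi.
Attach aspect progressive -mu → khatimugimu.
Attach polarity affirmative -ti → khatimugimuti.
Apply vowel harmony: khatimugimuti → khatimugumutu.
Vowel deletion: no change.

khatimugumutu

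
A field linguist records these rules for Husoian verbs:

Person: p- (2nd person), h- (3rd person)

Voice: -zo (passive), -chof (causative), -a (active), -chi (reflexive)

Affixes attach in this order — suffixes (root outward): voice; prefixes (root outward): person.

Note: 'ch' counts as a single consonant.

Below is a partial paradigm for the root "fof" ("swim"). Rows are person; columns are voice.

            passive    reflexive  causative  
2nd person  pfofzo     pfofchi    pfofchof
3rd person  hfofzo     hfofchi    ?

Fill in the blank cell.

Attach person 3rd person h- → hfof.
Attach voice causative -chof → hfofchof.

hfofchof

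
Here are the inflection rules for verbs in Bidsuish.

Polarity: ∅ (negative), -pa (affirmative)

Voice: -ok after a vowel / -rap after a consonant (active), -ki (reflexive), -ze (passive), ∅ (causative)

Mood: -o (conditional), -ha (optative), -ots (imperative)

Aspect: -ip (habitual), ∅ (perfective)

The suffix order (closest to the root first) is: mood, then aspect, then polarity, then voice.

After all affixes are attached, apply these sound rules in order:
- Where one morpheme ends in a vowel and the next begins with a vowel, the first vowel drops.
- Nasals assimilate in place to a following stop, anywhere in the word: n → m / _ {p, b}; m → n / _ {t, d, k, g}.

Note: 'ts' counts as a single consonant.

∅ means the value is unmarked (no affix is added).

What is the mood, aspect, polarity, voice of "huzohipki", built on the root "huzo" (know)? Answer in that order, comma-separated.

optative, habitual, negative, reflexive

Segment: huzo-ha-ip-ki.
mood: -ha → optative.
aspect: -ip → habitual.
polarity: ∅ → negative.
voice: -ki → reflexive.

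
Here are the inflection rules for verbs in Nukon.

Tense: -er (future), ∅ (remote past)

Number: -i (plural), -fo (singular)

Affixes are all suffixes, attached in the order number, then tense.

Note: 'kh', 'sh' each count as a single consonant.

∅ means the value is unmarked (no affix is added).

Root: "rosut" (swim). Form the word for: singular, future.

rosutfoer

Attach number singular -fo → rosutfo.
Attach tense future -er → rosutfoer.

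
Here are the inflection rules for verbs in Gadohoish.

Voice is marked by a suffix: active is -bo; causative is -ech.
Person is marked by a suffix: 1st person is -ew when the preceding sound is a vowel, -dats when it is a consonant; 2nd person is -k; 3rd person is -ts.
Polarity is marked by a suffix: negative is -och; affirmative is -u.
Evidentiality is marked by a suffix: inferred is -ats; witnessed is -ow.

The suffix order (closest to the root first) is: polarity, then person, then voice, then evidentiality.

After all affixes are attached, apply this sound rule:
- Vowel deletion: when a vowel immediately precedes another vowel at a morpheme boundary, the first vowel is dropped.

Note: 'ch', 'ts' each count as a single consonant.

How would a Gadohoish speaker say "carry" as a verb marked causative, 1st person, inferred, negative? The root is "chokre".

chokrochdatsechats

Attach polarity negative -och → chokreoch.
Attach person 1st person -dats (after consonant 'ch') → chokreochdats.
Attach voice causative -ech → chokreochdatsech.
Attach evidentiality inferred -ats → chokreochdatsechats.
Apply vowel deletion: chokreochdatsechats → chokrochdatsechats.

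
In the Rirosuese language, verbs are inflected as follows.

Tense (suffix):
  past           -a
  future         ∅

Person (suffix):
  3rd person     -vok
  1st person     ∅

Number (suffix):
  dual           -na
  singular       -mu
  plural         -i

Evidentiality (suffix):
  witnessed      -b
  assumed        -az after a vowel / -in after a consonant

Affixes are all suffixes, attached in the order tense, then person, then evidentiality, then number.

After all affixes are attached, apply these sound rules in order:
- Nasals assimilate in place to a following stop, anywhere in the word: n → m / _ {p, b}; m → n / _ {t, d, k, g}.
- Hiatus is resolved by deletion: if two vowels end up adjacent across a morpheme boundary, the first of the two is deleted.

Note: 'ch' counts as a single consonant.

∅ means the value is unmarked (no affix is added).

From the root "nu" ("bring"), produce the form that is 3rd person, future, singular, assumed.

tense = future: zero marking, form stays nu.
Attach person 3rd person -vok → nuvok.
Attach evidentiality assumed -in (after consonant 'k') → nuvokin.
Attach number singular -mu → nuvokinmu.
Nasal assimilation: no change.
Vowel deletion: no change.

nuvokinmu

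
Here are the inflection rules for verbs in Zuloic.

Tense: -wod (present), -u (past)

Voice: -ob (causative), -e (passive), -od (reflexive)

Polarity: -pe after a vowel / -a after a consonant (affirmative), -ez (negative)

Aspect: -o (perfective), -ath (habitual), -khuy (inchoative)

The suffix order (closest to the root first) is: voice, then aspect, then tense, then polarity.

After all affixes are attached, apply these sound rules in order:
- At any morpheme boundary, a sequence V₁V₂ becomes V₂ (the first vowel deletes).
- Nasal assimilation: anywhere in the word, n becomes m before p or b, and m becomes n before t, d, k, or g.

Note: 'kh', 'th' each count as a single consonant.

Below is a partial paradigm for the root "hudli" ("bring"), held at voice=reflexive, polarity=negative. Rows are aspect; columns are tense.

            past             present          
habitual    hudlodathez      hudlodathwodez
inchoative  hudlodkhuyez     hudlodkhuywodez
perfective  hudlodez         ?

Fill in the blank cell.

hudlodowodez

Attach voice reflexive -od → hudliod.
Attach aspect perfective -o → hudliodo.
Attach tense present -wod → hudliodowod.
Attach polarity negative -ez → hudliodowodez.
Apply vowel deletion: hudliodowodez → hudlodowodez.
Nasal assimilation: no change.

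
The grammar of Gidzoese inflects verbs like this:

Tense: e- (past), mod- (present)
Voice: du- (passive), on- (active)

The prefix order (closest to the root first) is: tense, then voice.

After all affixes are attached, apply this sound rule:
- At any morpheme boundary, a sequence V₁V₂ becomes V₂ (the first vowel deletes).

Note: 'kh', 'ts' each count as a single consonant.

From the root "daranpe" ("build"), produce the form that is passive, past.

dedaranpe

Attach tense past e- → edaranpe.
Attach voice passive du- → duedaranpe.
Apply vowel deletion: duedaranpe → dedaranpe.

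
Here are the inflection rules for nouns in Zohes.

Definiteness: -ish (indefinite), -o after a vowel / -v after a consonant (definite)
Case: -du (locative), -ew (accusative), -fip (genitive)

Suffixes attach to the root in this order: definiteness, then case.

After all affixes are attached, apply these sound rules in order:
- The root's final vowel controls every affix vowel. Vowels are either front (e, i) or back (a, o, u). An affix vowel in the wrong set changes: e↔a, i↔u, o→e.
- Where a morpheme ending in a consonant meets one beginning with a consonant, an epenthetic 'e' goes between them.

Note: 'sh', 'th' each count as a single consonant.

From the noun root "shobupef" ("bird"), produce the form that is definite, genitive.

Attach definiteness definite -v (after consonant 'f') → shobupefv.
Attach case genitive -fip → shobupefvfip.
Vowel harmony: no change.
Apply epenthesis: shobupefvfip → shobupefevefip.

shobupefevefip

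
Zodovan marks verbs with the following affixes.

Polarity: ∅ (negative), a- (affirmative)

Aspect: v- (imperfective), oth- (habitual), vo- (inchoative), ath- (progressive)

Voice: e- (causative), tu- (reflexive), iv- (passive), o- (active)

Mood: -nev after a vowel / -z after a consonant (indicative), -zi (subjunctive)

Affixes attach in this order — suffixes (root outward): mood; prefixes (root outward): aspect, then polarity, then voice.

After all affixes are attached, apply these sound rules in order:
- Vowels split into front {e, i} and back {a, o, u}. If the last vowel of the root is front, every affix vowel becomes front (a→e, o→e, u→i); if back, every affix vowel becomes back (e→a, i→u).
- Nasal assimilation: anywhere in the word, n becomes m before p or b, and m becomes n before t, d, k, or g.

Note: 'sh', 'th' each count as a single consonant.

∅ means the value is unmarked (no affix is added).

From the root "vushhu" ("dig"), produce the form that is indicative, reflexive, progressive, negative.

tuathvushhunav

Attach aspect progressive ath- → athvushhu.
polarity = negative: zero marking, form stays athvushhu.
Attach voice reflexive tu- → tuathvushhu.
Attach mood indicative -nev (after vowel 'u') → tuathvushhunev.
Apply vowel harmony: tuathvushhunev → tuathvushhunav.
Nasal assimilation: no change.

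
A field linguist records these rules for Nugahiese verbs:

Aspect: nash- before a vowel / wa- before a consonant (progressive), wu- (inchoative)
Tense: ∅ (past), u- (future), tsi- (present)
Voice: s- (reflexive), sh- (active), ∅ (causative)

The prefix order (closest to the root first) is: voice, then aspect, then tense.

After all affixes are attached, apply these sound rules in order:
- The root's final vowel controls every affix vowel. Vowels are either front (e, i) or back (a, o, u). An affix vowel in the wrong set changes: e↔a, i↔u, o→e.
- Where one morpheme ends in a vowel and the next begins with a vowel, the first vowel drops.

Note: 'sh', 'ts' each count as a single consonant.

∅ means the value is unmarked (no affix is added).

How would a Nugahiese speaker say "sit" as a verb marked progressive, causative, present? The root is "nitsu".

voice = causative: zero marking, form stays nitsu.
Attach aspect progressive wa- (before consonant 'n') → wanitsu.
Attach tense present tsi- → tsiwanitsu.
Apply vowel harmony: tsiwanitsu → tsuwanitsu.
Vowel deletion: no change.

tsuwanitsu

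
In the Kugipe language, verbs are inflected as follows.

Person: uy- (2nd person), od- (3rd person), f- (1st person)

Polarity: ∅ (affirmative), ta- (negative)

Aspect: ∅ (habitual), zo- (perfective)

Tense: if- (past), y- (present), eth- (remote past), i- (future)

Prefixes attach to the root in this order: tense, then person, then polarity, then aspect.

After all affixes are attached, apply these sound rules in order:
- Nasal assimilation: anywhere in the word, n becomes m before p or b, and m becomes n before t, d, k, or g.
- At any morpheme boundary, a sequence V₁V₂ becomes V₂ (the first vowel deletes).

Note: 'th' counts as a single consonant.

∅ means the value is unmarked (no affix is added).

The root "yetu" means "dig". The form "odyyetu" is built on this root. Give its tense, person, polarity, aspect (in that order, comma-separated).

Segment: od-y-yetu.
tense: y- → present.
person: od- → 3rd person.
polarity: ∅ → affirmative.
aspect: ∅ → habitual.

present, 3rd person, affirmative, habitual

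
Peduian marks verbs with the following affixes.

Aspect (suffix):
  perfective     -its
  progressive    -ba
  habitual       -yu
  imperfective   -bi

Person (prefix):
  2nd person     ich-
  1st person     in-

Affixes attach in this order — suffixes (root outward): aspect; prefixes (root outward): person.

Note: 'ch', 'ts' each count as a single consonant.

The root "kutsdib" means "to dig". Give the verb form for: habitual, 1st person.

inkutsdibyu

Attach person 1st person in- → inkutsdib.
Attach aspect habitual -yu → inkutsdibyu.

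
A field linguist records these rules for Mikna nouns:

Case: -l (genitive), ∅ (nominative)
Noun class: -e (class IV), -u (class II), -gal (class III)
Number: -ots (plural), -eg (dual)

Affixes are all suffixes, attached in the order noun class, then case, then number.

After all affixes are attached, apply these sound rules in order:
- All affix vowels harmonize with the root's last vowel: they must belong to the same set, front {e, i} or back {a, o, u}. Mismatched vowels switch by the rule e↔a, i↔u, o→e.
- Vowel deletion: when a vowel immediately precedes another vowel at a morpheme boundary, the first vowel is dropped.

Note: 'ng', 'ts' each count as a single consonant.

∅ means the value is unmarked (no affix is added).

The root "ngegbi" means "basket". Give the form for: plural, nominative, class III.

Attach noun class class III -gal → ngegbigal.
case = nominative: zero marking, form stays ngegbigal.
Attach number plural -ots → ngegbigalots.
Apply vowel harmony: ngegbigalots → ngegbigelets.
Vowel deletion: no change.

ngegbigelets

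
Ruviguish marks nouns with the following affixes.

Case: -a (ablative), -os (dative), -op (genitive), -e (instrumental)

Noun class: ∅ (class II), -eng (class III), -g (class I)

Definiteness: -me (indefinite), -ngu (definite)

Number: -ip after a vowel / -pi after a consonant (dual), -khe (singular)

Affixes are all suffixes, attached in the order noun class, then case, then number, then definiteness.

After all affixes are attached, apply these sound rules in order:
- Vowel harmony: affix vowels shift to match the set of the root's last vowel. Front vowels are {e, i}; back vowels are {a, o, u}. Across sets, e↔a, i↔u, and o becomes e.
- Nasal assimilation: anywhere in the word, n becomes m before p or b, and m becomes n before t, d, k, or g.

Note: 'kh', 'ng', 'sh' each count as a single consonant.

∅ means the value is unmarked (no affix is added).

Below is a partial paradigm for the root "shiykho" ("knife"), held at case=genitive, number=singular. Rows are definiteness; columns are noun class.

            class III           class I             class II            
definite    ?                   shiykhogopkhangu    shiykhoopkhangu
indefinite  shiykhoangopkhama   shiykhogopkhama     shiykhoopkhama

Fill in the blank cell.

Attach noun class class III -eng → shiykhoeng.
Attach case genitive -op → shiykhoengop.
Attach number singular -khe → shiykhoengopkhe.
Attach definiteness definite -ngu → shiykhoengopkhengu.
Apply vowel harmony: shiykhoengopkhengu → shiykhoangopkhangu.
Nasal assimilation: no change.

shiykhoangopkhangu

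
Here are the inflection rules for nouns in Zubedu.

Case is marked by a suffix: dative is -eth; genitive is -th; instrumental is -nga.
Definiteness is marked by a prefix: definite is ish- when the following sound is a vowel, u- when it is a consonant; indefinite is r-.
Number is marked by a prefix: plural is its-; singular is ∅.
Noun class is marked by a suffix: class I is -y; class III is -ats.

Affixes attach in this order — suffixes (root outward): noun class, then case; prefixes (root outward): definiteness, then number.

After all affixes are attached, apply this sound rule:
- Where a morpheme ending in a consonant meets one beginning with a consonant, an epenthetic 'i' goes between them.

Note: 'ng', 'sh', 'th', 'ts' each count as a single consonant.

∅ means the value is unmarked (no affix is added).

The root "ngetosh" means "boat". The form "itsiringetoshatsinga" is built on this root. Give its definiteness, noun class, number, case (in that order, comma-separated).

Segment: its-r-ngetosh-ats-nga.
definiteness: r- → indefinite.
noun class: -ats → class III.
number: its- → plural.
case: -nga → instrumental.

indefinite, class III, plural, instrumental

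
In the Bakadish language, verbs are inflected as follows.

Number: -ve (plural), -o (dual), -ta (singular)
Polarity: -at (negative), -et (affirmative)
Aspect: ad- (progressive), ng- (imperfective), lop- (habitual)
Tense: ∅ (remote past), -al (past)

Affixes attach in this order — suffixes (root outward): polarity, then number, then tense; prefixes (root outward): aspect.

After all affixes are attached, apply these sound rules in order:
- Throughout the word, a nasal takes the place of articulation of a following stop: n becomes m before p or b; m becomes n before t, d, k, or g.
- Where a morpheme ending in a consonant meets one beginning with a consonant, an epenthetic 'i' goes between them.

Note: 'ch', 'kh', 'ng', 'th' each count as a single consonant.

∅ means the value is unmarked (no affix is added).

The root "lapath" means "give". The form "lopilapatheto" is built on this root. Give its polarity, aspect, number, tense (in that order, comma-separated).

Segment: lop-lapath-et-o.
polarity: -et → affirmative.
aspect: lop- → habitual.
number: -o → dual.
tense: ∅ → remote past.

affirmative, habitual, dual, remote past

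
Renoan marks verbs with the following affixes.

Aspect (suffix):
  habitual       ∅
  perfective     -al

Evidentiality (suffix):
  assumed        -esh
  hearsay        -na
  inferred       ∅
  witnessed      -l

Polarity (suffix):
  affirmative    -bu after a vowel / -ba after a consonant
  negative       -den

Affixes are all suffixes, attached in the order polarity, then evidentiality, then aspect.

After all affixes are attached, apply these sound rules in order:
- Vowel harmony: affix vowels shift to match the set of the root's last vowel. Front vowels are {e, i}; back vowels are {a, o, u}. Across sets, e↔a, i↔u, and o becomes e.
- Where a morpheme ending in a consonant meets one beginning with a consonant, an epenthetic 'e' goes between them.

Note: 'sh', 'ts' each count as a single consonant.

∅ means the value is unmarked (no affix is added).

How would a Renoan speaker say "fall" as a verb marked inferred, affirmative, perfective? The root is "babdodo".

babdodobual

Attach polarity affirmative -bu (after vowel 'o') → babdodobu.
evidentiality = inferred: zero marking, form stays babdodobu.
Attach aspect perfective -al → babdodobual.
Vowel harmony: no change.
Epenthesis: no change.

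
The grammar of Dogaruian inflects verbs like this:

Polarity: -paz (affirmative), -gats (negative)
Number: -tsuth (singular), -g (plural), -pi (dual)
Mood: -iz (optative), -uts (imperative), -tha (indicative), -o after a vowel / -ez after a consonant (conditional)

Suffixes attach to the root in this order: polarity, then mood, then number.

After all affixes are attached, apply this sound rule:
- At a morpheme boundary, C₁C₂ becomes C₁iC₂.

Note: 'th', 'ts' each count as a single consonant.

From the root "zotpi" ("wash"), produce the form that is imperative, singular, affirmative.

zotpipazutsitsuth

Attach polarity affirmative -paz → zotpipaz.
Attach mood imperative -uts → zotpipazuts.
Attach number singular -tsuth → zotpipazutstsuth.
Apply epenthesis: zotpipazutstsuth → zotpipazutsitsuth.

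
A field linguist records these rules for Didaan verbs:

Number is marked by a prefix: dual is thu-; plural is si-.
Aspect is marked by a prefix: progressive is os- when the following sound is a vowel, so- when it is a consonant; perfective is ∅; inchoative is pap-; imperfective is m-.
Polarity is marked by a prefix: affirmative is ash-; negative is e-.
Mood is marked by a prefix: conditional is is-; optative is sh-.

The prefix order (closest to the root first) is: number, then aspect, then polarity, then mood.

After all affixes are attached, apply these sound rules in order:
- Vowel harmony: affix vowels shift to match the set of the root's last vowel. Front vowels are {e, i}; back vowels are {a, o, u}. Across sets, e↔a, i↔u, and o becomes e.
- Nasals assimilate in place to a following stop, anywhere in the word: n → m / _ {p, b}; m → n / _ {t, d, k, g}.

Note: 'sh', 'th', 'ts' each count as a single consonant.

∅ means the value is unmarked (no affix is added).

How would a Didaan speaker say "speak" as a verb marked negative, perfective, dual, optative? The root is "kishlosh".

Attach number dual thu- → thukishlosh.
aspect = perfective: zero marking, form stays thukishlosh.
Attach polarity negative e- → ethukishlosh.
Attach mood optative sh- → shethukishlosh.
Apply vowel harmony: shethukishlosh → shathukishlosh.
Nasal assimilation: no change.

shathukishlosh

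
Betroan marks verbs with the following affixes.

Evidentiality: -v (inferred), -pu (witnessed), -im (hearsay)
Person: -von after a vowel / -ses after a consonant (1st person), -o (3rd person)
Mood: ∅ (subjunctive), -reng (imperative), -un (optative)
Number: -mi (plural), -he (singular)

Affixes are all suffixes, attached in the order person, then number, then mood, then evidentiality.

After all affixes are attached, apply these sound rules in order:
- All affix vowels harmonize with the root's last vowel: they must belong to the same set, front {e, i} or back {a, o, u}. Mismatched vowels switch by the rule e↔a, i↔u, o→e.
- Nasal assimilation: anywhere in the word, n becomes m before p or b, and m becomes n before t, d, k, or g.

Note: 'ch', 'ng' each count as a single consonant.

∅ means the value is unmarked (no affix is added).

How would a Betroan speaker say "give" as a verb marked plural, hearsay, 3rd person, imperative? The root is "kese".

Attach person 3rd person -o → keseo.
Attach number plural -mi → keseomi.
Attach mood imperative -reng → keseomireng.
Attach evidentiality hearsay -im → keseomirengim.
Apply vowel harmony: keseomirengim → keseemirengim.
Nasal assimilation: no change.

keseemirengim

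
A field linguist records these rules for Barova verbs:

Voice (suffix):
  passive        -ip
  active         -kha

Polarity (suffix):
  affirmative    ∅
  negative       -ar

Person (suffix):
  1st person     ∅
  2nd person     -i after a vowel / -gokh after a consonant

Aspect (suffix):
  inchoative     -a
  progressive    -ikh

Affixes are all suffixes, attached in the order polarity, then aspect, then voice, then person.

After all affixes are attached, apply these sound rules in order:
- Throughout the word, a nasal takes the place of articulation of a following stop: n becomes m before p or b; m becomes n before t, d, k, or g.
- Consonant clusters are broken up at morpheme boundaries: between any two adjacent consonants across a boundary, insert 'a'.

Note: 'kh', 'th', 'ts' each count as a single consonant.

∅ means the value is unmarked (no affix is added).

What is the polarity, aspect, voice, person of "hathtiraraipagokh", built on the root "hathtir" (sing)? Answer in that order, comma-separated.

negative, inchoative, passive, 2nd person

Segment: hathtir-ar-a-ip-gokh.
polarity: -ar → negative.
aspect: -a → inchoative.
voice: -ip → passive.
person: -i/gokh → 2nd person.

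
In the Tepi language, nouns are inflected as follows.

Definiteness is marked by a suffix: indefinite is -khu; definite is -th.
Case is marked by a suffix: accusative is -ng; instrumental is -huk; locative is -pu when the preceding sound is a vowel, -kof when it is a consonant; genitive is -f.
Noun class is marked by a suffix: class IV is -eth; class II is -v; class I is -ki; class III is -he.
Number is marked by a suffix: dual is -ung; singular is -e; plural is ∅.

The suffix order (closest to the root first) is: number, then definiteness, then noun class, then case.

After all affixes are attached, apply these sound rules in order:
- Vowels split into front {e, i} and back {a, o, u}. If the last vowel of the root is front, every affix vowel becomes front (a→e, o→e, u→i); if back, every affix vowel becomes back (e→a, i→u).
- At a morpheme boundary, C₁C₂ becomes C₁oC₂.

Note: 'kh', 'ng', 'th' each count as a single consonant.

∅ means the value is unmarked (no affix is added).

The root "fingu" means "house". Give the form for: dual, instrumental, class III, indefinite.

finguungokhuhahuk

Attach number dual -ung → finguung.
Attach definiteness indefinite -khu → finguungkhu.
Attach noun class class III -he → finguungkhuhe.
Attach case instrumental -huk → finguungkhuhehuk.
Apply vowel harmony: finguungkhuhehuk → finguungkhuhahuk.
Apply epenthesis: finguungkhuhahuk → finguungokhuhahuk.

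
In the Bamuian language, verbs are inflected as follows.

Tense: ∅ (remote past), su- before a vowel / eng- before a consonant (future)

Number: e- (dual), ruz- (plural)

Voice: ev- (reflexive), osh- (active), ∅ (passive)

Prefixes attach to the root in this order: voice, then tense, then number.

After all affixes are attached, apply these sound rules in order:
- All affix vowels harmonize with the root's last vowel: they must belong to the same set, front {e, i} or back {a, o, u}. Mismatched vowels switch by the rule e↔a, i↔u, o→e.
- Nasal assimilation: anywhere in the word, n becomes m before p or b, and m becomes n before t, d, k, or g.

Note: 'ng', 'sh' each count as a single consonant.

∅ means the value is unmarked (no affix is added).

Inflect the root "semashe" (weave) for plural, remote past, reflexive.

rizevsemashe

Attach voice reflexive ev- → evsemashe.
tense = remote past: zero marking, form stays evsemashe.
Attach number plural ruz- → ruzevsemashe.
Apply vowel harmony: ruzevsemashe → rizevsemashe.
Nasal assimilation: no change.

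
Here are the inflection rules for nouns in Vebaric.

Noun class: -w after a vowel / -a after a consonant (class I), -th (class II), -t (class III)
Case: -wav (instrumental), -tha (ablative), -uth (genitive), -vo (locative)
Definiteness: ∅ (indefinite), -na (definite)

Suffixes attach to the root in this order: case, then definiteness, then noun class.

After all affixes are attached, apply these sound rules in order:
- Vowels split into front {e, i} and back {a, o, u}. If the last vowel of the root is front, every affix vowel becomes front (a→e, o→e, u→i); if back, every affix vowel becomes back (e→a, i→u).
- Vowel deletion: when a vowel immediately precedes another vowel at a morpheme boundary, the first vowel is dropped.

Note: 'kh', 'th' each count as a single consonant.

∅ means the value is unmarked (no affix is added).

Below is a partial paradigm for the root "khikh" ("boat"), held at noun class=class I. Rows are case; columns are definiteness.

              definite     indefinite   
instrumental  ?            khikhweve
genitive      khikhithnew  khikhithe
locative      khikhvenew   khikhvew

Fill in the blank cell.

Attach case instrumental -wav → khikhwav.
Attach definiteness definite -na → khikhwavna.
Attach noun class class I -w (after vowel 'a') → khikhwavnaw.
Apply vowel harmony: khikhwavnaw → khikhwevnew.
Vowel deletion: no change.

khikhwevnew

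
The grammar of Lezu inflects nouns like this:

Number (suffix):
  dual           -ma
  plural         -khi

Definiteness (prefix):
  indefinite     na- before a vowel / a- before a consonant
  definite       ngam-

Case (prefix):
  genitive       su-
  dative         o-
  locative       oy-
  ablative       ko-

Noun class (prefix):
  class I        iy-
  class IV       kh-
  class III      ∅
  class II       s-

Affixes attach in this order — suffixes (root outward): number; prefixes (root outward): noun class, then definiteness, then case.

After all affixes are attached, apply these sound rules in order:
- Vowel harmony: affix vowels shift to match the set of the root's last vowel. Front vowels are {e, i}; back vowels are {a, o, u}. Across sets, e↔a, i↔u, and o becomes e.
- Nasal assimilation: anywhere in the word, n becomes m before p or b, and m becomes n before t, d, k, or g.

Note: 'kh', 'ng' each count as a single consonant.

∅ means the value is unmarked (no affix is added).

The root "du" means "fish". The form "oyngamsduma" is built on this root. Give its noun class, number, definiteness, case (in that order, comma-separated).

Segment: oy-ngam-s-du-ma.
noun class: s- → class II.
number: -ma → dual.
definiteness: ngam- → definite.
case: oy- → locative.

class II, dual, definite, locative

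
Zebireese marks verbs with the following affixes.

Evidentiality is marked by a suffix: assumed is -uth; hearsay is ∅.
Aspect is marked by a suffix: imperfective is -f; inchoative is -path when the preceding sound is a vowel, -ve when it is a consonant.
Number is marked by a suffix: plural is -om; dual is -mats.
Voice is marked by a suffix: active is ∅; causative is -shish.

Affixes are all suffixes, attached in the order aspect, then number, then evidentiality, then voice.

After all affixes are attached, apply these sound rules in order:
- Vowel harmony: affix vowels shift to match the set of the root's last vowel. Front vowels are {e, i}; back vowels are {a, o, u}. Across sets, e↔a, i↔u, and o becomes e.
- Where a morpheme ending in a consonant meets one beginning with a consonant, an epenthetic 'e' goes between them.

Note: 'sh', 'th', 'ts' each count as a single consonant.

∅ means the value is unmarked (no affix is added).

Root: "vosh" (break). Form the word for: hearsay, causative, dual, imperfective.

Attach aspect imperfective -f → voshf.
Attach number dual -mats → voshfmats.
evidentiality = hearsay: zero marking, form stays voshfmats.
Attach voice causative -shish → voshfmatsshish.
Apply vowel harmony: voshfmatsshish → voshfmatsshush.
Apply epenthesis: voshfmatsshush → voshefematseshush.

voshefematseshush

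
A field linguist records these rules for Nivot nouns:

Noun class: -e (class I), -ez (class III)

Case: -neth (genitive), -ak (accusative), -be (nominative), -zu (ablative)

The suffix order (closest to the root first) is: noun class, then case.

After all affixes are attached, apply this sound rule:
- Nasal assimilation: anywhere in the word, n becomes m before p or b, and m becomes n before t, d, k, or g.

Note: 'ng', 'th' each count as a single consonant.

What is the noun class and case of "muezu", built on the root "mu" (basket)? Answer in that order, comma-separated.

Segment: mu-e-zu.
noun class: -e → class I.
case: -zu → ablative.

class I, ablative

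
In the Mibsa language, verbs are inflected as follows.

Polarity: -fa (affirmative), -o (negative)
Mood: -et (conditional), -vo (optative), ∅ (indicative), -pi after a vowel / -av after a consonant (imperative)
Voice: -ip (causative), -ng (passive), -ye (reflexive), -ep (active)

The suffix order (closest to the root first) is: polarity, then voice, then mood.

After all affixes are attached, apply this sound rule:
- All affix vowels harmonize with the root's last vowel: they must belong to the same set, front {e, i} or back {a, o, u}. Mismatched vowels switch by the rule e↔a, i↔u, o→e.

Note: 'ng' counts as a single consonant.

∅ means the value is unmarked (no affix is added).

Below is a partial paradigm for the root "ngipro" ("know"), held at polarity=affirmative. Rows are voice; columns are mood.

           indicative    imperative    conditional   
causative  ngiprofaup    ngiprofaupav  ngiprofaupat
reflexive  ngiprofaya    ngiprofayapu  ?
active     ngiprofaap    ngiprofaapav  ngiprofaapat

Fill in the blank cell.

Attach polarity affirmative -fa → ngiprofa.
Attach voice reflexive -ye → ngiprofaye.
Attach mood conditional -et → ngiprofayeet.
Apply vowel harmony: ngiprofayeet → ngiprofayaat.

ngiprofayaat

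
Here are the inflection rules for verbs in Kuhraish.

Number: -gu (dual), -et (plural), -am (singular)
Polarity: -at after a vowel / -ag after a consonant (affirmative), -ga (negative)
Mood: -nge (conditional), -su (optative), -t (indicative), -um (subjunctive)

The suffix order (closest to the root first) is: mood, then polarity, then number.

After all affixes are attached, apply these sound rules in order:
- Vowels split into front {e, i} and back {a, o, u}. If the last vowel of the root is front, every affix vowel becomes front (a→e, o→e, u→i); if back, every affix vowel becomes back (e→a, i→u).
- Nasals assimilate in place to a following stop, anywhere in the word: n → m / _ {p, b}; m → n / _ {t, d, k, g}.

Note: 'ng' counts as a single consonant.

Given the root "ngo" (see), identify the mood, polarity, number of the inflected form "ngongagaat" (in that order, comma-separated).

conditional, negative, plural

Segment: ngo-nge-ga-et.
mood: -nge → conditional.
polarity: -ga → negative.
number: -et → plural.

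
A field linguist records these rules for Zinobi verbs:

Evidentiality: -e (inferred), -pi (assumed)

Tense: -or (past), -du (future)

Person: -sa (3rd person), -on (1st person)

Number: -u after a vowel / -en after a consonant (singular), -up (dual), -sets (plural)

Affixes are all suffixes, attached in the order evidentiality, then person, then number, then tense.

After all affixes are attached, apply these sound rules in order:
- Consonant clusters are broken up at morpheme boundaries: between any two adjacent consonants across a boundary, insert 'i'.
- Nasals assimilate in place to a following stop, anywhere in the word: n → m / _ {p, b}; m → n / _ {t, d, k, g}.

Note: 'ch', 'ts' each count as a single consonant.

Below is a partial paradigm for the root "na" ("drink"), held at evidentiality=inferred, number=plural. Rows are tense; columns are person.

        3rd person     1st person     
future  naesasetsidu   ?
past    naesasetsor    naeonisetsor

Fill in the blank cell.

Attach evidentiality inferred -e → nae.
Attach person 1st person -on → naeon.
Attach number plural -sets → naeonsets.
Attach tense future -du → naeonsetsdu.
Apply epenthesis: naeonsetsdu → naeonisetsidu.
Nasal assimilation: no change.

naeonisetsidu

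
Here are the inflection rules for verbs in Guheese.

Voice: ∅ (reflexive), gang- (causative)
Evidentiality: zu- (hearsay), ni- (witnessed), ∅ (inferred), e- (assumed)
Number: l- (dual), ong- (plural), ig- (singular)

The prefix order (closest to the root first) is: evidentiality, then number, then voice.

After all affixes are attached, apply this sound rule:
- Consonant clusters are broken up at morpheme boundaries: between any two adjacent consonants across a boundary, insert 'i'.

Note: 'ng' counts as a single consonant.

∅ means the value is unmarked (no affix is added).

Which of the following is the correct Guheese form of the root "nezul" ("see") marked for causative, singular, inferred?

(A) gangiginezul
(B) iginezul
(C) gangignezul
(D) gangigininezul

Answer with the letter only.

evidentiality = inferred: zero marking, form stays nezul.
Attach number singular ig- → ignezul.
Attach voice causative gang- → gangignezul.
Apply epenthesis: gangignezul → gangiginezul.
So the correct form is gangiginezul, option (A).
(B) iginezul is wrong: it uses reflexive instead of causative for voice.
(D) gangigininezul is wrong: it uses witnessed instead of inferred for evidentiality.
(C) gangignezul is wrong: it fails to apply the sound rule(s).

A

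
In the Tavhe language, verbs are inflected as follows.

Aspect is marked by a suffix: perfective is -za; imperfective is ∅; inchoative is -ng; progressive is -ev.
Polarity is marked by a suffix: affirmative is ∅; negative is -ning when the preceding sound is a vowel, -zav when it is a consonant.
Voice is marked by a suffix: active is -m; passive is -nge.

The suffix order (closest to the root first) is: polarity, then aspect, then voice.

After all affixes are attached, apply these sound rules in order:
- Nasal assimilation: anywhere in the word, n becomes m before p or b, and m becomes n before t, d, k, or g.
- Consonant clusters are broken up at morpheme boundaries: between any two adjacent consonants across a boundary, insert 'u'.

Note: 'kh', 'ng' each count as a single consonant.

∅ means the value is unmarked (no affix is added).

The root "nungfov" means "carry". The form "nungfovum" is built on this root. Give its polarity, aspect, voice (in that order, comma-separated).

affirmative, imperfective, active

Segment: nungfov-m.
polarity: ∅ → affirmative.
aspect: ∅ → imperfective.
voice: -m → active.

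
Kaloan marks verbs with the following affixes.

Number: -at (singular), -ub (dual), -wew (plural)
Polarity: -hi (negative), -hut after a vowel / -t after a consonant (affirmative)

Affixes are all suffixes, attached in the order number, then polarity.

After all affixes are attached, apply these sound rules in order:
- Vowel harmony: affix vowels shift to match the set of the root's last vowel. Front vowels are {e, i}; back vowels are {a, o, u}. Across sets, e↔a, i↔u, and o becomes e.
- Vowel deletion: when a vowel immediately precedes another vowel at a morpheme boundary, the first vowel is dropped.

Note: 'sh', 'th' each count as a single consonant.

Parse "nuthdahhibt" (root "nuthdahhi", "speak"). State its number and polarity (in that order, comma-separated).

Segment: nuthdahhi-ub-t.
number: -ub → dual.
polarity: -hut/t → affirmative.

dual, affirmative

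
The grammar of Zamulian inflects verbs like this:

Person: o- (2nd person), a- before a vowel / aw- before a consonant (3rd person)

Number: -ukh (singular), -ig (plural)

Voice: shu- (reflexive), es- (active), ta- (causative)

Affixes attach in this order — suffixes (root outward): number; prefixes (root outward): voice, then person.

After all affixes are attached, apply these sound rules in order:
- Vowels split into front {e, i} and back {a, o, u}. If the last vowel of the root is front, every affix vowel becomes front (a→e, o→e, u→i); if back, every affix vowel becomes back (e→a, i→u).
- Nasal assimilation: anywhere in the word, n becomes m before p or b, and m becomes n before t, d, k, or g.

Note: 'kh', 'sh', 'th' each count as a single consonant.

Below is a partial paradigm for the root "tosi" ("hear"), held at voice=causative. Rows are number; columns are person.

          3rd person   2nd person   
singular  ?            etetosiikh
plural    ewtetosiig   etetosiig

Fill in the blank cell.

Attach voice causative ta- → tatosi.
Attach person 3rd person aw- (before consonant 't') → awtatosi.
Attach number singular -ukh → awtatosiukh.
Apply vowel harmony: awtatosiukh → ewtetosiikh.
Nasal assimilation: no change.

ewtetosiikh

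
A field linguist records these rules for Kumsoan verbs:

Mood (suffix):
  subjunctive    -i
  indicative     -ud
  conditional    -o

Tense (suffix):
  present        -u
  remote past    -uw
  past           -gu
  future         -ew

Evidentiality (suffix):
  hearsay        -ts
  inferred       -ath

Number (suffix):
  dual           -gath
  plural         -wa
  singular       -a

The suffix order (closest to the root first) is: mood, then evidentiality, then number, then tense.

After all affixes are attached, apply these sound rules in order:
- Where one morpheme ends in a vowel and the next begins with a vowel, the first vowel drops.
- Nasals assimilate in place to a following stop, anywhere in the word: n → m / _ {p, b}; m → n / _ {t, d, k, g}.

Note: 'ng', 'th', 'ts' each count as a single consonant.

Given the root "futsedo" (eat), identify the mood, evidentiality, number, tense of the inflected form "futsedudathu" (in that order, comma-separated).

indicative, inferred, singular, present

Segment: futsedo-ud-ath-a-u.
mood: -ud → indicative.
evidentiality: -ath → inferred.
number: -a → singular.
tense: -u → present.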